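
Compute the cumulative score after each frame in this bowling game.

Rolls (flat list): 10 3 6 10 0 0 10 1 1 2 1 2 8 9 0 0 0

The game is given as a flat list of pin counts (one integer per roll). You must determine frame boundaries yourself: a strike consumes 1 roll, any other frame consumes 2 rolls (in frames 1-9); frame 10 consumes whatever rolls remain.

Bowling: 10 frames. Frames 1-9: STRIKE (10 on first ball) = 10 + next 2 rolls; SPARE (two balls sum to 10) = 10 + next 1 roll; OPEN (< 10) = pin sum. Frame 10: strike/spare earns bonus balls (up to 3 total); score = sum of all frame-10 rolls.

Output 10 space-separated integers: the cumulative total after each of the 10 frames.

Answer: 19 28 38 38 50 52 55 74 83 83

Derivation:
Frame 1: STRIKE. 10 + next two rolls (3+6) = 19. Cumulative: 19
Frame 2: OPEN (3+6=9). Cumulative: 28
Frame 3: STRIKE. 10 + next two rolls (0+0) = 10. Cumulative: 38
Frame 4: OPEN (0+0=0). Cumulative: 38
Frame 5: STRIKE. 10 + next two rolls (1+1) = 12. Cumulative: 50
Frame 6: OPEN (1+1=2). Cumulative: 52
Frame 7: OPEN (2+1=3). Cumulative: 55
Frame 8: SPARE (2+8=10). 10 + next roll (9) = 19. Cumulative: 74
Frame 9: OPEN (9+0=9). Cumulative: 83
Frame 10: OPEN. Sum of all frame-10 rolls (0+0) = 0. Cumulative: 83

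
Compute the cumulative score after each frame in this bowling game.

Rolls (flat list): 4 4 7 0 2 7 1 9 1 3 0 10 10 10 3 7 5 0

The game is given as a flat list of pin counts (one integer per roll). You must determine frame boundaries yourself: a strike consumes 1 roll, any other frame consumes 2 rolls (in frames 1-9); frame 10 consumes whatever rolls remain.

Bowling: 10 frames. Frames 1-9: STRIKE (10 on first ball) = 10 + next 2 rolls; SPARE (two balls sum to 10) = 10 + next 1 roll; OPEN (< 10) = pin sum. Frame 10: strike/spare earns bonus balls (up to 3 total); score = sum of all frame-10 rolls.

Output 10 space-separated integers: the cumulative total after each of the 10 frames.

Frame 1: OPEN (4+4=8). Cumulative: 8
Frame 2: OPEN (7+0=7). Cumulative: 15
Frame 3: OPEN (2+7=9). Cumulative: 24
Frame 4: SPARE (1+9=10). 10 + next roll (1) = 11. Cumulative: 35
Frame 5: OPEN (1+3=4). Cumulative: 39
Frame 6: SPARE (0+10=10). 10 + next roll (10) = 20. Cumulative: 59
Frame 7: STRIKE. 10 + next two rolls (10+3) = 23. Cumulative: 82
Frame 8: STRIKE. 10 + next two rolls (3+7) = 20. Cumulative: 102
Frame 9: SPARE (3+7=10). 10 + next roll (5) = 15. Cumulative: 117
Frame 10: OPEN. Sum of all frame-10 rolls (5+0) = 5. Cumulative: 122

Answer: 8 15 24 35 39 59 82 102 117 122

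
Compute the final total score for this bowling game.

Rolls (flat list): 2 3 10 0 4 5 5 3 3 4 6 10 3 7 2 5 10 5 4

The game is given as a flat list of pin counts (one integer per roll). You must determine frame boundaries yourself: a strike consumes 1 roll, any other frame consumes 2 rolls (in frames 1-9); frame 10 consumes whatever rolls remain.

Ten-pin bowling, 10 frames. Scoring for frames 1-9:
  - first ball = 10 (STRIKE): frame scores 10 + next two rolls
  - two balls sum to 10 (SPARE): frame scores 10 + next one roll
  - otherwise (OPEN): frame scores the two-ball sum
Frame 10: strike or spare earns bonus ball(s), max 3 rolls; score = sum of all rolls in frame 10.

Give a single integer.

Answer: 120

Derivation:
Frame 1: OPEN (2+3=5). Cumulative: 5
Frame 2: STRIKE. 10 + next two rolls (0+4) = 14. Cumulative: 19
Frame 3: OPEN (0+4=4). Cumulative: 23
Frame 4: SPARE (5+5=10). 10 + next roll (3) = 13. Cumulative: 36
Frame 5: OPEN (3+3=6). Cumulative: 42
Frame 6: SPARE (4+6=10). 10 + next roll (10) = 20. Cumulative: 62
Frame 7: STRIKE. 10 + next two rolls (3+7) = 20. Cumulative: 82
Frame 8: SPARE (3+7=10). 10 + next roll (2) = 12. Cumulative: 94
Frame 9: OPEN (2+5=7). Cumulative: 101
Frame 10: STRIKE. Sum of all frame-10 rolls (10+5+4) = 19. Cumulative: 120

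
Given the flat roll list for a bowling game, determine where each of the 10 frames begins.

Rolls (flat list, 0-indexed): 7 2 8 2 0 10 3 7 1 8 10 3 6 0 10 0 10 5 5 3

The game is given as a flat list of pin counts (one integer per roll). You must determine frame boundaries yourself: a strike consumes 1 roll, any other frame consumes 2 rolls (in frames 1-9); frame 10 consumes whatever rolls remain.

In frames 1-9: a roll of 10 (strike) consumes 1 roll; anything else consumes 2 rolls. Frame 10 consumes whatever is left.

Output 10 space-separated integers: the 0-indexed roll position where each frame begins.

Answer: 0 2 4 6 8 10 11 13 15 17

Derivation:
Frame 1 starts at roll index 0: rolls=7,2 (sum=9), consumes 2 rolls
Frame 2 starts at roll index 2: rolls=8,2 (sum=10), consumes 2 rolls
Frame 3 starts at roll index 4: rolls=0,10 (sum=10), consumes 2 rolls
Frame 4 starts at roll index 6: rolls=3,7 (sum=10), consumes 2 rolls
Frame 5 starts at roll index 8: rolls=1,8 (sum=9), consumes 2 rolls
Frame 6 starts at roll index 10: roll=10 (strike), consumes 1 roll
Frame 7 starts at roll index 11: rolls=3,6 (sum=9), consumes 2 rolls
Frame 8 starts at roll index 13: rolls=0,10 (sum=10), consumes 2 rolls
Frame 9 starts at roll index 15: rolls=0,10 (sum=10), consumes 2 rolls
Frame 10 starts at roll index 17: 3 remaining rolls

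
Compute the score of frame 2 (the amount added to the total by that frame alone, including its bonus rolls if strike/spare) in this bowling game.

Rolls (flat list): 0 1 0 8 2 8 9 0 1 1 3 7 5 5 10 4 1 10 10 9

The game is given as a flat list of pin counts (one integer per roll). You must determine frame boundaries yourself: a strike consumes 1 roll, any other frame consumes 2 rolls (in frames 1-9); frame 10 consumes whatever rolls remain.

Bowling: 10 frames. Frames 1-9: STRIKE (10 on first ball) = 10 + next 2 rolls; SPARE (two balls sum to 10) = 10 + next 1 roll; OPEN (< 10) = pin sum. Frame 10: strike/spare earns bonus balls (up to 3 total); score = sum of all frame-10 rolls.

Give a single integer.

Frame 1: OPEN (0+1=1). Cumulative: 1
Frame 2: OPEN (0+8=8). Cumulative: 9
Frame 3: SPARE (2+8=10). 10 + next roll (9) = 19. Cumulative: 28
Frame 4: OPEN (9+0=9). Cumulative: 37

Answer: 8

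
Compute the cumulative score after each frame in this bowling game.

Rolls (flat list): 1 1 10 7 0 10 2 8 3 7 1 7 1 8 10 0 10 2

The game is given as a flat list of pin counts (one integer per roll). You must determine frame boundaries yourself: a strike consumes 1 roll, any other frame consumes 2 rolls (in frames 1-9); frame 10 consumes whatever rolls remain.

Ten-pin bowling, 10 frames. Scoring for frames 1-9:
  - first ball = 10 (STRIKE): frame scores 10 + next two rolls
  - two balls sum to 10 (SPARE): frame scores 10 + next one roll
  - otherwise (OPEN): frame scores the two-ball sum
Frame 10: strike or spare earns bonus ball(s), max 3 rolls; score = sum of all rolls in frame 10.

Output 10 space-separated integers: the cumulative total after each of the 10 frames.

Answer: 2 19 26 46 59 70 78 87 107 119

Derivation:
Frame 1: OPEN (1+1=2). Cumulative: 2
Frame 2: STRIKE. 10 + next two rolls (7+0) = 17. Cumulative: 19
Frame 3: OPEN (7+0=7). Cumulative: 26
Frame 4: STRIKE. 10 + next two rolls (2+8) = 20. Cumulative: 46
Frame 5: SPARE (2+8=10). 10 + next roll (3) = 13. Cumulative: 59
Frame 6: SPARE (3+7=10). 10 + next roll (1) = 11. Cumulative: 70
Frame 7: OPEN (1+7=8). Cumulative: 78
Frame 8: OPEN (1+8=9). Cumulative: 87
Frame 9: STRIKE. 10 + next two rolls (0+10) = 20. Cumulative: 107
Frame 10: SPARE. Sum of all frame-10 rolls (0+10+2) = 12. Cumulative: 119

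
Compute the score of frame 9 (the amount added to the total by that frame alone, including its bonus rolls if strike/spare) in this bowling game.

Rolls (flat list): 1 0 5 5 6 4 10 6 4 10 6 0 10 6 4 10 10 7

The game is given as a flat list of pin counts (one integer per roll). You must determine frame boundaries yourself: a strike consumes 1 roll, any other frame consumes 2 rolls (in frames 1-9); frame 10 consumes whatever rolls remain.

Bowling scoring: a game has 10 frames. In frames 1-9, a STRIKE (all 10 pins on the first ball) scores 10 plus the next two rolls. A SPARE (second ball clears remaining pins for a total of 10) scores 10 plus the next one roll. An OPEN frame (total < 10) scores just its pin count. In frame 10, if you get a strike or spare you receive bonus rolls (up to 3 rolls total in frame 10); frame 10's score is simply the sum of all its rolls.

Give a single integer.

Frame 1: OPEN (1+0=1). Cumulative: 1
Frame 2: SPARE (5+5=10). 10 + next roll (6) = 16. Cumulative: 17
Frame 3: SPARE (6+4=10). 10 + next roll (10) = 20. Cumulative: 37
Frame 4: STRIKE. 10 + next two rolls (6+4) = 20. Cumulative: 57
Frame 5: SPARE (6+4=10). 10 + next roll (10) = 20. Cumulative: 77
Frame 6: STRIKE. 10 + next two rolls (6+0) = 16. Cumulative: 93
Frame 7: OPEN (6+0=6). Cumulative: 99
Frame 8: STRIKE. 10 + next two rolls (6+4) = 20. Cumulative: 119
Frame 9: SPARE (6+4=10). 10 + next roll (10) = 20. Cumulative: 139
Frame 10: STRIKE. Sum of all frame-10 rolls (10+10+7) = 27. Cumulative: 166

Answer: 20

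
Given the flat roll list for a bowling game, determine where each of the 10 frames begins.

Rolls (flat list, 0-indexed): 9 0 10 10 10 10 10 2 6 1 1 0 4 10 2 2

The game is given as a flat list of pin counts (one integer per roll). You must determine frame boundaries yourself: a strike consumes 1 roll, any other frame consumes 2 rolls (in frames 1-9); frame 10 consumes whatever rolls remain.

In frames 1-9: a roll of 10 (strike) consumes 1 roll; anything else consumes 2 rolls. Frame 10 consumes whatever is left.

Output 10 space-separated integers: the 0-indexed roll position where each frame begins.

Answer: 0 2 3 4 5 6 7 9 11 13

Derivation:
Frame 1 starts at roll index 0: rolls=9,0 (sum=9), consumes 2 rolls
Frame 2 starts at roll index 2: roll=10 (strike), consumes 1 roll
Frame 3 starts at roll index 3: roll=10 (strike), consumes 1 roll
Frame 4 starts at roll index 4: roll=10 (strike), consumes 1 roll
Frame 5 starts at roll index 5: roll=10 (strike), consumes 1 roll
Frame 6 starts at roll index 6: roll=10 (strike), consumes 1 roll
Frame 7 starts at roll index 7: rolls=2,6 (sum=8), consumes 2 rolls
Frame 8 starts at roll index 9: rolls=1,1 (sum=2), consumes 2 rolls
Frame 9 starts at roll index 11: rolls=0,4 (sum=4), consumes 2 rolls
Frame 10 starts at roll index 13: 3 remaining rolls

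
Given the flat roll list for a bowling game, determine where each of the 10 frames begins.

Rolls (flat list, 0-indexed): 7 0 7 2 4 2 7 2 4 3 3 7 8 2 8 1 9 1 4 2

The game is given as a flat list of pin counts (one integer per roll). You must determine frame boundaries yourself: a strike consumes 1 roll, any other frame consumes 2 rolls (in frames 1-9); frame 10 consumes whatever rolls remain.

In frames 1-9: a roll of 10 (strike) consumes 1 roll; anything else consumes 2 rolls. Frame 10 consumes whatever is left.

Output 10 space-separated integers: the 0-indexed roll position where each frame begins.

Frame 1 starts at roll index 0: rolls=7,0 (sum=7), consumes 2 rolls
Frame 2 starts at roll index 2: rolls=7,2 (sum=9), consumes 2 rolls
Frame 3 starts at roll index 4: rolls=4,2 (sum=6), consumes 2 rolls
Frame 4 starts at roll index 6: rolls=7,2 (sum=9), consumes 2 rolls
Frame 5 starts at roll index 8: rolls=4,3 (sum=7), consumes 2 rolls
Frame 6 starts at roll index 10: rolls=3,7 (sum=10), consumes 2 rolls
Frame 7 starts at roll index 12: rolls=8,2 (sum=10), consumes 2 rolls
Frame 8 starts at roll index 14: rolls=8,1 (sum=9), consumes 2 rolls
Frame 9 starts at roll index 16: rolls=9,1 (sum=10), consumes 2 rolls
Frame 10 starts at roll index 18: 2 remaining rolls

Answer: 0 2 4 6 8 10 12 14 16 18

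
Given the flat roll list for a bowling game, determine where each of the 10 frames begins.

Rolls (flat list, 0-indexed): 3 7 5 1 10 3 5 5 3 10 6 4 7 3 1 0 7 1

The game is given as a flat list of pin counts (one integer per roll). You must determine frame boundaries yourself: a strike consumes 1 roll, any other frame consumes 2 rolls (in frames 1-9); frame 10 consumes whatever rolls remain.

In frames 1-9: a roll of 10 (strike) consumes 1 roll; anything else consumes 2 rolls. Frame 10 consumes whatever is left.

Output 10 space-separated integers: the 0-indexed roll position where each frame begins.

Answer: 0 2 4 5 7 9 10 12 14 16

Derivation:
Frame 1 starts at roll index 0: rolls=3,7 (sum=10), consumes 2 rolls
Frame 2 starts at roll index 2: rolls=5,1 (sum=6), consumes 2 rolls
Frame 3 starts at roll index 4: roll=10 (strike), consumes 1 roll
Frame 4 starts at roll index 5: rolls=3,5 (sum=8), consumes 2 rolls
Frame 5 starts at roll index 7: rolls=5,3 (sum=8), consumes 2 rolls
Frame 6 starts at roll index 9: roll=10 (strike), consumes 1 roll
Frame 7 starts at roll index 10: rolls=6,4 (sum=10), consumes 2 rolls
Frame 8 starts at roll index 12: rolls=7,3 (sum=10), consumes 2 rolls
Frame 9 starts at roll index 14: rolls=1,0 (sum=1), consumes 2 rolls
Frame 10 starts at roll index 16: 2 remaining rolls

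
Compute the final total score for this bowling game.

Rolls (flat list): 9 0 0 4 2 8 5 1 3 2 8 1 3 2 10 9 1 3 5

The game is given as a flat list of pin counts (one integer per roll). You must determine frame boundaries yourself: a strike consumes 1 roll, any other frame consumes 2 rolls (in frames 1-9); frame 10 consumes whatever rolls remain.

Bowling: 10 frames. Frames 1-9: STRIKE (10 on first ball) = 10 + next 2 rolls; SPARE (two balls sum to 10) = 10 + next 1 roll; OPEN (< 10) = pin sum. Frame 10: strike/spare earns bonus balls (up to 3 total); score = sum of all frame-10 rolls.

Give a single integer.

Frame 1: OPEN (9+0=9). Cumulative: 9
Frame 2: OPEN (0+4=4). Cumulative: 13
Frame 3: SPARE (2+8=10). 10 + next roll (5) = 15. Cumulative: 28
Frame 4: OPEN (5+1=6). Cumulative: 34
Frame 5: OPEN (3+2=5). Cumulative: 39
Frame 6: OPEN (8+1=9). Cumulative: 48
Frame 7: OPEN (3+2=5). Cumulative: 53
Frame 8: STRIKE. 10 + next two rolls (9+1) = 20. Cumulative: 73
Frame 9: SPARE (9+1=10). 10 + next roll (3) = 13. Cumulative: 86
Frame 10: OPEN. Sum of all frame-10 rolls (3+5) = 8. Cumulative: 94

Answer: 94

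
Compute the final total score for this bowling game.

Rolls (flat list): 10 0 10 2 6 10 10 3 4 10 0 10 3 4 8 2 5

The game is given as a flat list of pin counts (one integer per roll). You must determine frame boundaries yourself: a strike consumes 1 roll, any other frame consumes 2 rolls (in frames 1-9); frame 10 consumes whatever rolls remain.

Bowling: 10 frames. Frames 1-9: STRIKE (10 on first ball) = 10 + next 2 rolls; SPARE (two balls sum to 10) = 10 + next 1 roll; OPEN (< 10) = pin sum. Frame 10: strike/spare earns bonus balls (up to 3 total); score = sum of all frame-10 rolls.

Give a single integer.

Answer: 142

Derivation:
Frame 1: STRIKE. 10 + next two rolls (0+10) = 20. Cumulative: 20
Frame 2: SPARE (0+10=10). 10 + next roll (2) = 12. Cumulative: 32
Frame 3: OPEN (2+6=8). Cumulative: 40
Frame 4: STRIKE. 10 + next two rolls (10+3) = 23. Cumulative: 63
Frame 5: STRIKE. 10 + next two rolls (3+4) = 17. Cumulative: 80
Frame 6: OPEN (3+4=7). Cumulative: 87
Frame 7: STRIKE. 10 + next two rolls (0+10) = 20. Cumulative: 107
Frame 8: SPARE (0+10=10). 10 + next roll (3) = 13. Cumulative: 120
Frame 9: OPEN (3+4=7). Cumulative: 127
Frame 10: SPARE. Sum of all frame-10 rolls (8+2+5) = 15. Cumulative: 142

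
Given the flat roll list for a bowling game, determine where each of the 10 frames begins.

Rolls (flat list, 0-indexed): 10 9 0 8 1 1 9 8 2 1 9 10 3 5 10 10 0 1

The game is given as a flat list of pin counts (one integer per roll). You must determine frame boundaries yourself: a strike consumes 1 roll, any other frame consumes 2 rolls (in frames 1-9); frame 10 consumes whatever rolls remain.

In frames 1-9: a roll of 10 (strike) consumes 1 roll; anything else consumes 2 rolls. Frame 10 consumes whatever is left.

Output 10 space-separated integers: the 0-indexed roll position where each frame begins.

Frame 1 starts at roll index 0: roll=10 (strike), consumes 1 roll
Frame 2 starts at roll index 1: rolls=9,0 (sum=9), consumes 2 rolls
Frame 3 starts at roll index 3: rolls=8,1 (sum=9), consumes 2 rolls
Frame 4 starts at roll index 5: rolls=1,9 (sum=10), consumes 2 rolls
Frame 5 starts at roll index 7: rolls=8,2 (sum=10), consumes 2 rolls
Frame 6 starts at roll index 9: rolls=1,9 (sum=10), consumes 2 rolls
Frame 7 starts at roll index 11: roll=10 (strike), consumes 1 roll
Frame 8 starts at roll index 12: rolls=3,5 (sum=8), consumes 2 rolls
Frame 9 starts at roll index 14: roll=10 (strike), consumes 1 roll
Frame 10 starts at roll index 15: 3 remaining rolls

Answer: 0 1 3 5 7 9 11 12 14 15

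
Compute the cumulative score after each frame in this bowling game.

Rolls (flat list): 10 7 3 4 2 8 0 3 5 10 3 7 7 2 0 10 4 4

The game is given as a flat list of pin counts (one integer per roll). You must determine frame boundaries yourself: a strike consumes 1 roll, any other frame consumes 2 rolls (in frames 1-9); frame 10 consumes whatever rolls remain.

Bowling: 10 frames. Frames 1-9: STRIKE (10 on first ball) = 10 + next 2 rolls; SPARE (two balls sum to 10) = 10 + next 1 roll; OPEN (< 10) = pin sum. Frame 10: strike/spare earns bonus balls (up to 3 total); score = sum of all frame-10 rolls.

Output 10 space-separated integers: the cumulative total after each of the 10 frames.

Answer: 20 34 40 48 56 76 93 102 116 124

Derivation:
Frame 1: STRIKE. 10 + next two rolls (7+3) = 20. Cumulative: 20
Frame 2: SPARE (7+3=10). 10 + next roll (4) = 14. Cumulative: 34
Frame 3: OPEN (4+2=6). Cumulative: 40
Frame 4: OPEN (8+0=8). Cumulative: 48
Frame 5: OPEN (3+5=8). Cumulative: 56
Frame 6: STRIKE. 10 + next two rolls (3+7) = 20. Cumulative: 76
Frame 7: SPARE (3+7=10). 10 + next roll (7) = 17. Cumulative: 93
Frame 8: OPEN (7+2=9). Cumulative: 102
Frame 9: SPARE (0+10=10). 10 + next roll (4) = 14. Cumulative: 116
Frame 10: OPEN. Sum of all frame-10 rolls (4+4) = 8. Cumulative: 124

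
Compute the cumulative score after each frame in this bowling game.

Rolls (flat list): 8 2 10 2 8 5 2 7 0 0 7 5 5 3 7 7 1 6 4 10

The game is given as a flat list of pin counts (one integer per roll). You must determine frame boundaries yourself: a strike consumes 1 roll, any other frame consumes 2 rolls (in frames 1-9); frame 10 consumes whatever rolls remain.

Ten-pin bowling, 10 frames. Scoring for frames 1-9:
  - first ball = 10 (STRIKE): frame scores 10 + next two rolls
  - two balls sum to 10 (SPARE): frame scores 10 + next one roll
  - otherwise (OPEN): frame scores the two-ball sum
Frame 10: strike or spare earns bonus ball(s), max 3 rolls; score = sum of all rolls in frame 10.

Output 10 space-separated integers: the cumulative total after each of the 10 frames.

Answer: 20 40 55 62 69 76 89 106 114 134

Derivation:
Frame 1: SPARE (8+2=10). 10 + next roll (10) = 20. Cumulative: 20
Frame 2: STRIKE. 10 + next two rolls (2+8) = 20. Cumulative: 40
Frame 3: SPARE (2+8=10). 10 + next roll (5) = 15. Cumulative: 55
Frame 4: OPEN (5+2=7). Cumulative: 62
Frame 5: OPEN (7+0=7). Cumulative: 69
Frame 6: OPEN (0+7=7). Cumulative: 76
Frame 7: SPARE (5+5=10). 10 + next roll (3) = 13. Cumulative: 89
Frame 8: SPARE (3+7=10). 10 + next roll (7) = 17. Cumulative: 106
Frame 9: OPEN (7+1=8). Cumulative: 114
Frame 10: SPARE. Sum of all frame-10 rolls (6+4+10) = 20. Cumulative: 134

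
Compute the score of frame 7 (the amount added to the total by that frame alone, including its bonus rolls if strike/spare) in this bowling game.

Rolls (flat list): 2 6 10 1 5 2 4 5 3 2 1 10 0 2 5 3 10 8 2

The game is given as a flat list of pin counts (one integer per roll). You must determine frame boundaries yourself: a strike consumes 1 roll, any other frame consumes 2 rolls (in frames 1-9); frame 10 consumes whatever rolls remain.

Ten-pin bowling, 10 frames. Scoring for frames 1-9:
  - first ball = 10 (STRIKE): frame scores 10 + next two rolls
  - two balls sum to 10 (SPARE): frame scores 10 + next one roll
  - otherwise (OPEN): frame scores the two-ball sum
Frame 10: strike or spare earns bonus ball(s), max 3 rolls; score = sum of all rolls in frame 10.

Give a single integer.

Frame 1: OPEN (2+6=8). Cumulative: 8
Frame 2: STRIKE. 10 + next two rolls (1+5) = 16. Cumulative: 24
Frame 3: OPEN (1+5=6). Cumulative: 30
Frame 4: OPEN (2+4=6). Cumulative: 36
Frame 5: OPEN (5+3=8). Cumulative: 44
Frame 6: OPEN (2+1=3). Cumulative: 47
Frame 7: STRIKE. 10 + next two rolls (0+2) = 12. Cumulative: 59
Frame 8: OPEN (0+2=2). Cumulative: 61
Frame 9: OPEN (5+3=8). Cumulative: 69

Answer: 12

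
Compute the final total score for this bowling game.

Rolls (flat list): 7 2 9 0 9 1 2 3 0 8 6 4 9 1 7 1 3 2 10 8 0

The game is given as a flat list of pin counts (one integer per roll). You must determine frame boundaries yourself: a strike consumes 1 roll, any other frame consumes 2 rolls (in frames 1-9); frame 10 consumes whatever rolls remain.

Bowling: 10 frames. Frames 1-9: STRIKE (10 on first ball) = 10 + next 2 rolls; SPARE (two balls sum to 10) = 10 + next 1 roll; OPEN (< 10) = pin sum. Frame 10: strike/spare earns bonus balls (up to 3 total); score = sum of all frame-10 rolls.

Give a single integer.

Frame 1: OPEN (7+2=9). Cumulative: 9
Frame 2: OPEN (9+0=9). Cumulative: 18
Frame 3: SPARE (9+1=10). 10 + next roll (2) = 12. Cumulative: 30
Frame 4: OPEN (2+3=5). Cumulative: 35
Frame 5: OPEN (0+8=8). Cumulative: 43
Frame 6: SPARE (6+4=10). 10 + next roll (9) = 19. Cumulative: 62
Frame 7: SPARE (9+1=10). 10 + next roll (7) = 17. Cumulative: 79
Frame 8: OPEN (7+1=8). Cumulative: 87
Frame 9: OPEN (3+2=5). Cumulative: 92
Frame 10: STRIKE. Sum of all frame-10 rolls (10+8+0) = 18. Cumulative: 110

Answer: 110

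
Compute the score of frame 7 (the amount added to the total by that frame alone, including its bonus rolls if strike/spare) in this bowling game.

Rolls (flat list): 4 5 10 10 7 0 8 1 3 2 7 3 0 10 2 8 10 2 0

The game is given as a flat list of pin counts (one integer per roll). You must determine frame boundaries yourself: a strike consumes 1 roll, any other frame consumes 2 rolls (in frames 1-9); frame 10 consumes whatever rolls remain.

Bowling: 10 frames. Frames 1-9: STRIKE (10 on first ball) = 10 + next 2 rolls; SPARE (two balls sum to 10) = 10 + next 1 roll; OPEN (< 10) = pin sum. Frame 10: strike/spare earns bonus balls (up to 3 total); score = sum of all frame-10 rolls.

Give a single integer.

Answer: 10

Derivation:
Frame 1: OPEN (4+5=9). Cumulative: 9
Frame 2: STRIKE. 10 + next two rolls (10+7) = 27. Cumulative: 36
Frame 3: STRIKE. 10 + next two rolls (7+0) = 17. Cumulative: 53
Frame 4: OPEN (7+0=7). Cumulative: 60
Frame 5: OPEN (8+1=9). Cumulative: 69
Frame 6: OPEN (3+2=5). Cumulative: 74
Frame 7: SPARE (7+3=10). 10 + next roll (0) = 10. Cumulative: 84
Frame 8: SPARE (0+10=10). 10 + next roll (2) = 12. Cumulative: 96
Frame 9: SPARE (2+8=10). 10 + next roll (10) = 20. Cumulative: 116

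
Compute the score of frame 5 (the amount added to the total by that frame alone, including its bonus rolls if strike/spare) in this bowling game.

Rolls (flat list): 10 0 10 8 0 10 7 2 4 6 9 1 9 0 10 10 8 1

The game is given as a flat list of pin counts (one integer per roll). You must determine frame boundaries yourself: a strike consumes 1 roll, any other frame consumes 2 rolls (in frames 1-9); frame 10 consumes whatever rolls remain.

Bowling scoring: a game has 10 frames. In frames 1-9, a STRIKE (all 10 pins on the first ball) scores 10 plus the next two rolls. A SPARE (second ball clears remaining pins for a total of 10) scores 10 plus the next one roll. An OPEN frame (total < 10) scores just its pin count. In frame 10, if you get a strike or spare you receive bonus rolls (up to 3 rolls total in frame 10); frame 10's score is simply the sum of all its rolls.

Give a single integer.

Answer: 9

Derivation:
Frame 1: STRIKE. 10 + next two rolls (0+10) = 20. Cumulative: 20
Frame 2: SPARE (0+10=10). 10 + next roll (8) = 18. Cumulative: 38
Frame 3: OPEN (8+0=8). Cumulative: 46
Frame 4: STRIKE. 10 + next two rolls (7+2) = 19. Cumulative: 65
Frame 5: OPEN (7+2=9). Cumulative: 74
Frame 6: SPARE (4+6=10). 10 + next roll (9) = 19. Cumulative: 93
Frame 7: SPARE (9+1=10). 10 + next roll (9) = 19. Cumulative: 112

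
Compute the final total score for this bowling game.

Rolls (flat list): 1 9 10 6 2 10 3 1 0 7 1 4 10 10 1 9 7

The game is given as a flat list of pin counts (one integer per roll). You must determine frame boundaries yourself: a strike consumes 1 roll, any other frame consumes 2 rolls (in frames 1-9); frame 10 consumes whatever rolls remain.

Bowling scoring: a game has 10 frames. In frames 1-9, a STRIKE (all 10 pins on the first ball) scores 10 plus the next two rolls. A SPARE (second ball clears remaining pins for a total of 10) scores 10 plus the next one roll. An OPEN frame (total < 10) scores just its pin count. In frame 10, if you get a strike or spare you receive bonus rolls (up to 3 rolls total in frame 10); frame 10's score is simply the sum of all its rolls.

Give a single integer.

Frame 1: SPARE (1+9=10). 10 + next roll (10) = 20. Cumulative: 20
Frame 2: STRIKE. 10 + next two rolls (6+2) = 18. Cumulative: 38
Frame 3: OPEN (6+2=8). Cumulative: 46
Frame 4: STRIKE. 10 + next two rolls (3+1) = 14. Cumulative: 60
Frame 5: OPEN (3+1=4). Cumulative: 64
Frame 6: OPEN (0+7=7). Cumulative: 71
Frame 7: OPEN (1+4=5). Cumulative: 76
Frame 8: STRIKE. 10 + next two rolls (10+1) = 21. Cumulative: 97
Frame 9: STRIKE. 10 + next two rolls (1+9) = 20. Cumulative: 117
Frame 10: SPARE. Sum of all frame-10 rolls (1+9+7) = 17. Cumulative: 134

Answer: 134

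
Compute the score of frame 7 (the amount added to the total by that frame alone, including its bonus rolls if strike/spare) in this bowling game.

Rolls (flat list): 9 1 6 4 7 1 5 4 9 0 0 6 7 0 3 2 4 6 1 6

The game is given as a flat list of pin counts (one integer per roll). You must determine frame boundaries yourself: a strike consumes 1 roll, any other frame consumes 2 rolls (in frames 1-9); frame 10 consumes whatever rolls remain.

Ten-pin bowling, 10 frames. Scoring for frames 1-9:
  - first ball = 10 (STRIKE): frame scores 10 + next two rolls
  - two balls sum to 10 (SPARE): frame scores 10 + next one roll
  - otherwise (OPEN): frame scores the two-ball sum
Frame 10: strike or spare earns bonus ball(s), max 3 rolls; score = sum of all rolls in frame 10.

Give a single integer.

Answer: 7

Derivation:
Frame 1: SPARE (9+1=10). 10 + next roll (6) = 16. Cumulative: 16
Frame 2: SPARE (6+4=10). 10 + next roll (7) = 17. Cumulative: 33
Frame 3: OPEN (7+1=8). Cumulative: 41
Frame 4: OPEN (5+4=9). Cumulative: 50
Frame 5: OPEN (9+0=9). Cumulative: 59
Frame 6: OPEN (0+6=6). Cumulative: 65
Frame 7: OPEN (7+0=7). Cumulative: 72
Frame 8: OPEN (3+2=5). Cumulative: 77
Frame 9: SPARE (4+6=10). 10 + next roll (1) = 11. Cumulative: 88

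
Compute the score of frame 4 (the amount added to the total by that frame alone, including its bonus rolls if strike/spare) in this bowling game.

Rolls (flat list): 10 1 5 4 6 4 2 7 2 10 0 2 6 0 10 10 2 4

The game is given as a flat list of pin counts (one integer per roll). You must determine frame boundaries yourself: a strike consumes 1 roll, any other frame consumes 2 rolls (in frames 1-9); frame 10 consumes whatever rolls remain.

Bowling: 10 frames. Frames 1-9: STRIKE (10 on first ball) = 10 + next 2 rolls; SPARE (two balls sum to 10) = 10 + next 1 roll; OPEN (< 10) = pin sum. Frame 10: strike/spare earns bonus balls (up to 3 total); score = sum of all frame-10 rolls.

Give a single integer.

Frame 1: STRIKE. 10 + next two rolls (1+5) = 16. Cumulative: 16
Frame 2: OPEN (1+5=6). Cumulative: 22
Frame 3: SPARE (4+6=10). 10 + next roll (4) = 14. Cumulative: 36
Frame 4: OPEN (4+2=6). Cumulative: 42
Frame 5: OPEN (7+2=9). Cumulative: 51
Frame 6: STRIKE. 10 + next two rolls (0+2) = 12. Cumulative: 63

Answer: 6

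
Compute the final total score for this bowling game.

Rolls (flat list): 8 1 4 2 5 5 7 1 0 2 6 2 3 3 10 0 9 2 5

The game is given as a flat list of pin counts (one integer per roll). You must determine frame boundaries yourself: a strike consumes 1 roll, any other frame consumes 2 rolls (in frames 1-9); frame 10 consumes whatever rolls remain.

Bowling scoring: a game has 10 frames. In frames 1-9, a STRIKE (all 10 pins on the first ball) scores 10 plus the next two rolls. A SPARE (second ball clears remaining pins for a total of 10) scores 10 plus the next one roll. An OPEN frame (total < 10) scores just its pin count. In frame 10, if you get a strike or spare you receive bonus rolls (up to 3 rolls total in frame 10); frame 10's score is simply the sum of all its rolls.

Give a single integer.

Answer: 91

Derivation:
Frame 1: OPEN (8+1=9). Cumulative: 9
Frame 2: OPEN (4+2=6). Cumulative: 15
Frame 3: SPARE (5+5=10). 10 + next roll (7) = 17. Cumulative: 32
Frame 4: OPEN (7+1=8). Cumulative: 40
Frame 5: OPEN (0+2=2). Cumulative: 42
Frame 6: OPEN (6+2=8). Cumulative: 50
Frame 7: OPEN (3+3=6). Cumulative: 56
Frame 8: STRIKE. 10 + next two rolls (0+9) = 19. Cumulative: 75
Frame 9: OPEN (0+9=9). Cumulative: 84
Frame 10: OPEN. Sum of all frame-10 rolls (2+5) = 7. Cumulative: 91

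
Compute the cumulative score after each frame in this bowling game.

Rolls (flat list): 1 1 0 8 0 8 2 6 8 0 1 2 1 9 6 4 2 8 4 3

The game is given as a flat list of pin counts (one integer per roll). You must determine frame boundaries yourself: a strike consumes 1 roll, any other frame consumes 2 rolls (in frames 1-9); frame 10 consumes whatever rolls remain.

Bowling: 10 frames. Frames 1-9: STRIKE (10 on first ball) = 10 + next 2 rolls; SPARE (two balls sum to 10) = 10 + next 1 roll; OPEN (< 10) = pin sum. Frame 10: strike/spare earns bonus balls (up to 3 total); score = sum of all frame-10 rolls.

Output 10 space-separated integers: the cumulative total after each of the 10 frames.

Frame 1: OPEN (1+1=2). Cumulative: 2
Frame 2: OPEN (0+8=8). Cumulative: 10
Frame 3: OPEN (0+8=8). Cumulative: 18
Frame 4: OPEN (2+6=8). Cumulative: 26
Frame 5: OPEN (8+0=8). Cumulative: 34
Frame 6: OPEN (1+2=3). Cumulative: 37
Frame 7: SPARE (1+9=10). 10 + next roll (6) = 16. Cumulative: 53
Frame 8: SPARE (6+4=10). 10 + next roll (2) = 12. Cumulative: 65
Frame 9: SPARE (2+8=10). 10 + next roll (4) = 14. Cumulative: 79
Frame 10: OPEN. Sum of all frame-10 rolls (4+3) = 7. Cumulative: 86

Answer: 2 10 18 26 34 37 53 65 79 86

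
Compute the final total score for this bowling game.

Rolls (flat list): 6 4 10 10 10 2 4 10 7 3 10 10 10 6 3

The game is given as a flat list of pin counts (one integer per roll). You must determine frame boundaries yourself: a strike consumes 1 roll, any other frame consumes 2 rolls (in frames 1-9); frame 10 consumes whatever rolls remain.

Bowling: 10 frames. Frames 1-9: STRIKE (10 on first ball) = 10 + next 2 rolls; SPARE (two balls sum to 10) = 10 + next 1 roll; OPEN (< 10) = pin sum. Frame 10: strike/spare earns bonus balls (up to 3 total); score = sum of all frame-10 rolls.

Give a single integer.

Frame 1: SPARE (6+4=10). 10 + next roll (10) = 20. Cumulative: 20
Frame 2: STRIKE. 10 + next two rolls (10+10) = 30. Cumulative: 50
Frame 3: STRIKE. 10 + next two rolls (10+2) = 22. Cumulative: 72
Frame 4: STRIKE. 10 + next two rolls (2+4) = 16. Cumulative: 88
Frame 5: OPEN (2+4=6). Cumulative: 94
Frame 6: STRIKE. 10 + next two rolls (7+3) = 20. Cumulative: 114
Frame 7: SPARE (7+3=10). 10 + next roll (10) = 20. Cumulative: 134
Frame 8: STRIKE. 10 + next two rolls (10+10) = 30. Cumulative: 164
Frame 9: STRIKE. 10 + next two rolls (10+6) = 26. Cumulative: 190
Frame 10: STRIKE. Sum of all frame-10 rolls (10+6+3) = 19. Cumulative: 209

Answer: 209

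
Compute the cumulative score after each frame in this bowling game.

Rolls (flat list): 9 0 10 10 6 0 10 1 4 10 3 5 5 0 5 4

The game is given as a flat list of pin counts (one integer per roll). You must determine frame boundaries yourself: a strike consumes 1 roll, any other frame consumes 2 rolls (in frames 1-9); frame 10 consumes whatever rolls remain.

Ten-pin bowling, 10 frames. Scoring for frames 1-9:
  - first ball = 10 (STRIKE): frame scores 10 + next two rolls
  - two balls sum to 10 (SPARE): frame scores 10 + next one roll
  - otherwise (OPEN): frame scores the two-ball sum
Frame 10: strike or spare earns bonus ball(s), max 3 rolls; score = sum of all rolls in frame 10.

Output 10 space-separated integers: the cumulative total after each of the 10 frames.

Frame 1: OPEN (9+0=9). Cumulative: 9
Frame 2: STRIKE. 10 + next two rolls (10+6) = 26. Cumulative: 35
Frame 3: STRIKE. 10 + next two rolls (6+0) = 16. Cumulative: 51
Frame 4: OPEN (6+0=6). Cumulative: 57
Frame 5: STRIKE. 10 + next two rolls (1+4) = 15. Cumulative: 72
Frame 6: OPEN (1+4=5). Cumulative: 77
Frame 7: STRIKE. 10 + next two rolls (3+5) = 18. Cumulative: 95
Frame 8: OPEN (3+5=8). Cumulative: 103
Frame 9: OPEN (5+0=5). Cumulative: 108
Frame 10: OPEN. Sum of all frame-10 rolls (5+4) = 9. Cumulative: 117

Answer: 9 35 51 57 72 77 95 103 108 117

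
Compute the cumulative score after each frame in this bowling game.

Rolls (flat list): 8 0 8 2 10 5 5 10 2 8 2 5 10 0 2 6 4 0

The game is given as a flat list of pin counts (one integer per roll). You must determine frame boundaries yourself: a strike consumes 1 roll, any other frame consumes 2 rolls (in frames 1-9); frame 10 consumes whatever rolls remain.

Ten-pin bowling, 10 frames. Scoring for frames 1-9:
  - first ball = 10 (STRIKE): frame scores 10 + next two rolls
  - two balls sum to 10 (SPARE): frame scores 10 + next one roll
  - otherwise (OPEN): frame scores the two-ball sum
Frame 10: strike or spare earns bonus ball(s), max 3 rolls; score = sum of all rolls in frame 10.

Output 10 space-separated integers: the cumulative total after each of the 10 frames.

Frame 1: OPEN (8+0=8). Cumulative: 8
Frame 2: SPARE (8+2=10). 10 + next roll (10) = 20. Cumulative: 28
Frame 3: STRIKE. 10 + next two rolls (5+5) = 20. Cumulative: 48
Frame 4: SPARE (5+5=10). 10 + next roll (10) = 20. Cumulative: 68
Frame 5: STRIKE. 10 + next two rolls (2+8) = 20. Cumulative: 88
Frame 6: SPARE (2+8=10). 10 + next roll (2) = 12. Cumulative: 100
Frame 7: OPEN (2+5=7). Cumulative: 107
Frame 8: STRIKE. 10 + next two rolls (0+2) = 12. Cumulative: 119
Frame 9: OPEN (0+2=2). Cumulative: 121
Frame 10: SPARE. Sum of all frame-10 rolls (6+4+0) = 10. Cumulative: 131

Answer: 8 28 48 68 88 100 107 119 121 131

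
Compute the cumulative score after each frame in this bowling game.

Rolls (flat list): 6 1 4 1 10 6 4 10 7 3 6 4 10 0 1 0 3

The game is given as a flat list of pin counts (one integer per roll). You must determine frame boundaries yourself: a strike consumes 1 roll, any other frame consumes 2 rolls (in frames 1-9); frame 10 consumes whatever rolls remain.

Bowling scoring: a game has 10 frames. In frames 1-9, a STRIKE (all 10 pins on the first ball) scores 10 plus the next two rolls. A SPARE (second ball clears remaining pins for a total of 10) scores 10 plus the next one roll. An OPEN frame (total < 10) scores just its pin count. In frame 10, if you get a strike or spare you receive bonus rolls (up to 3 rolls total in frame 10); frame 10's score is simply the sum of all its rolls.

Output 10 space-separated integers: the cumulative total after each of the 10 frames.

Answer: 7 12 32 52 72 88 108 119 120 123

Derivation:
Frame 1: OPEN (6+1=7). Cumulative: 7
Frame 2: OPEN (4+1=5). Cumulative: 12
Frame 3: STRIKE. 10 + next two rolls (6+4) = 20. Cumulative: 32
Frame 4: SPARE (6+4=10). 10 + next roll (10) = 20. Cumulative: 52
Frame 5: STRIKE. 10 + next two rolls (7+3) = 20. Cumulative: 72
Frame 6: SPARE (7+3=10). 10 + next roll (6) = 16. Cumulative: 88
Frame 7: SPARE (6+4=10). 10 + next roll (10) = 20. Cumulative: 108
Frame 8: STRIKE. 10 + next two rolls (0+1) = 11. Cumulative: 119
Frame 9: OPEN (0+1=1). Cumulative: 120
Frame 10: OPEN. Sum of all frame-10 rolls (0+3) = 3. Cumulative: 123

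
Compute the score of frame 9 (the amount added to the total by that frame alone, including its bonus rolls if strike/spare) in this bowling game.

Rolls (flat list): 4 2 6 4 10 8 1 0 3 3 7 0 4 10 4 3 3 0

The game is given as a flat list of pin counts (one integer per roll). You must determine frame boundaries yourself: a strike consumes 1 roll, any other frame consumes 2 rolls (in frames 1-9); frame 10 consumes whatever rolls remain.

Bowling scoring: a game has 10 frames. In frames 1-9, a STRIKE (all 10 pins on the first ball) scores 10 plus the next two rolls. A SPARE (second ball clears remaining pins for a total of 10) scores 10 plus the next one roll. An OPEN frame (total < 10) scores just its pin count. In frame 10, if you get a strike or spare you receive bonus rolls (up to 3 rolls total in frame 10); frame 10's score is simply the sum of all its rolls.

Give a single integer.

Frame 1: OPEN (4+2=6). Cumulative: 6
Frame 2: SPARE (6+4=10). 10 + next roll (10) = 20. Cumulative: 26
Frame 3: STRIKE. 10 + next two rolls (8+1) = 19. Cumulative: 45
Frame 4: OPEN (8+1=9). Cumulative: 54
Frame 5: OPEN (0+3=3). Cumulative: 57
Frame 6: SPARE (3+7=10). 10 + next roll (0) = 10. Cumulative: 67
Frame 7: OPEN (0+4=4). Cumulative: 71
Frame 8: STRIKE. 10 + next two rolls (4+3) = 17. Cumulative: 88
Frame 9: OPEN (4+3=7). Cumulative: 95
Frame 10: OPEN. Sum of all frame-10 rolls (3+0) = 3. Cumulative: 98

Answer: 7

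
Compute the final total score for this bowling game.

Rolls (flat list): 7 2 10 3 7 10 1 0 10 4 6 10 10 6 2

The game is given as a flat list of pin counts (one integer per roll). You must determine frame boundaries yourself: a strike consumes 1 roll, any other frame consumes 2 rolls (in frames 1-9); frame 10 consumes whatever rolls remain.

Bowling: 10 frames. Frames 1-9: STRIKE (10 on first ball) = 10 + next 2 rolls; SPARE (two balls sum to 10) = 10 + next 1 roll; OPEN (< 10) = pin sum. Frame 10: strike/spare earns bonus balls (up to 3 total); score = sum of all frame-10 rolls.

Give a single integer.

Frame 1: OPEN (7+2=9). Cumulative: 9
Frame 2: STRIKE. 10 + next two rolls (3+7) = 20. Cumulative: 29
Frame 3: SPARE (3+7=10). 10 + next roll (10) = 20. Cumulative: 49
Frame 4: STRIKE. 10 + next two rolls (1+0) = 11. Cumulative: 60
Frame 5: OPEN (1+0=1). Cumulative: 61
Frame 6: STRIKE. 10 + next two rolls (4+6) = 20. Cumulative: 81
Frame 7: SPARE (4+6=10). 10 + next roll (10) = 20. Cumulative: 101
Frame 8: STRIKE. 10 + next two rolls (10+6) = 26. Cumulative: 127
Frame 9: STRIKE. 10 + next two rolls (6+2) = 18. Cumulative: 145
Frame 10: OPEN. Sum of all frame-10 rolls (6+2) = 8. Cumulative: 153

Answer: 153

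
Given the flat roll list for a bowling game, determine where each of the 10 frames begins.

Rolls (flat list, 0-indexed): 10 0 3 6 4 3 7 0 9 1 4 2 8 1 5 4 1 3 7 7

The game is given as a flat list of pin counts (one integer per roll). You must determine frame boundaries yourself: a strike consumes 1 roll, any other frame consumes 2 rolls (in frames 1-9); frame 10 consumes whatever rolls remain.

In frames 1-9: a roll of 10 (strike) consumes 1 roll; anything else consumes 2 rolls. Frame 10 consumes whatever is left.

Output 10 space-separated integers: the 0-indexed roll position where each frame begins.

Frame 1 starts at roll index 0: roll=10 (strike), consumes 1 roll
Frame 2 starts at roll index 1: rolls=0,3 (sum=3), consumes 2 rolls
Frame 3 starts at roll index 3: rolls=6,4 (sum=10), consumes 2 rolls
Frame 4 starts at roll index 5: rolls=3,7 (sum=10), consumes 2 rolls
Frame 5 starts at roll index 7: rolls=0,9 (sum=9), consumes 2 rolls
Frame 6 starts at roll index 9: rolls=1,4 (sum=5), consumes 2 rolls
Frame 7 starts at roll index 11: rolls=2,8 (sum=10), consumes 2 rolls
Frame 8 starts at roll index 13: rolls=1,5 (sum=6), consumes 2 rolls
Frame 9 starts at roll index 15: rolls=4,1 (sum=5), consumes 2 rolls
Frame 10 starts at roll index 17: 3 remaining rolls

Answer: 0 1 3 5 7 9 11 13 15 17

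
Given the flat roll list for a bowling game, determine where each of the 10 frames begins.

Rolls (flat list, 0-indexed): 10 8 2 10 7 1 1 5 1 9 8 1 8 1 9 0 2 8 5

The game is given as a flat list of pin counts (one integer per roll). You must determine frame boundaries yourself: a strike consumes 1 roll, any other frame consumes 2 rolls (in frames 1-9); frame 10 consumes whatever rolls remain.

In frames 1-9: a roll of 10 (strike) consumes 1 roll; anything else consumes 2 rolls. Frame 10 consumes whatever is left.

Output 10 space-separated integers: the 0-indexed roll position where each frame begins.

Frame 1 starts at roll index 0: roll=10 (strike), consumes 1 roll
Frame 2 starts at roll index 1: rolls=8,2 (sum=10), consumes 2 rolls
Frame 3 starts at roll index 3: roll=10 (strike), consumes 1 roll
Frame 4 starts at roll index 4: rolls=7,1 (sum=8), consumes 2 rolls
Frame 5 starts at roll index 6: rolls=1,5 (sum=6), consumes 2 rolls
Frame 6 starts at roll index 8: rolls=1,9 (sum=10), consumes 2 rolls
Frame 7 starts at roll index 10: rolls=8,1 (sum=9), consumes 2 rolls
Frame 8 starts at roll index 12: rolls=8,1 (sum=9), consumes 2 rolls
Frame 9 starts at roll index 14: rolls=9,0 (sum=9), consumes 2 rolls
Frame 10 starts at roll index 16: 3 remaining rolls

Answer: 0 1 3 4 6 8 10 12 14 16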